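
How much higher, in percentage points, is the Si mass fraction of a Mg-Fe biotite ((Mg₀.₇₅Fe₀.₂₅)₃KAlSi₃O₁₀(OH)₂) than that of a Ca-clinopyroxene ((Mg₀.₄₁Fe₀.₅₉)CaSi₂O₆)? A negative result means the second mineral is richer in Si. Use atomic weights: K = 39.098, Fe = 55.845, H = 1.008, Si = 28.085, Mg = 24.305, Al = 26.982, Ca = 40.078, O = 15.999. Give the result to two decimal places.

-4.78 percentage points

First mineral: 84.255 g Si in 440.909 g formula = 19.11 wt% Si.
Second mineral: 56.170 g Si in 235.156 g formula = 23.89 wt% Si.
19.11% − 23.89% gives a difference of -4.78 percentage points.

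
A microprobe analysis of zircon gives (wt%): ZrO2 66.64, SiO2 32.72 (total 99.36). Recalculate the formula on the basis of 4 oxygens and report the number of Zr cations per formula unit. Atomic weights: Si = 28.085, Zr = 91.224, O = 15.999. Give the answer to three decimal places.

0.997 Zr apfu

ZrO2: 66.64/123.222 = 0.54081 mol → 0.54081 mol Zr, 1.08162 mol O.
SiO2: 32.72/60.083 = 0.54458 mol → 0.54458 mol Si, 1.08916 mol O.
Total oxygen = 2.17078 mol. Normalization factor = 4/2.17078 = 1.84266.
Zr per 4 O = 0.54081 × 1.84266 = 0.997.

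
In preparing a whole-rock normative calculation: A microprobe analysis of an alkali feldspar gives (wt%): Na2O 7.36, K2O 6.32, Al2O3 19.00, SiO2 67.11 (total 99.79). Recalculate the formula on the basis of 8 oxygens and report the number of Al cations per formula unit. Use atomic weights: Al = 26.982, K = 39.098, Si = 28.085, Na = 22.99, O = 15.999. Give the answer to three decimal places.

7.36 wt% Na2O ÷ 61.979 g/mol = 0.11875 mol, giving 0.23750 Na and 0.11875 O.
6.32 wt% K2O ÷ 94.195 g/mol = 0.06709 mol, giving 0.13418 K and 0.06709 O.
19.00 wt% Al2O3 ÷ 101.961 g/mol = 0.18635 mol, giving 0.37270 Al and 0.55905 O.
67.11 wt% SiO2 ÷ 60.083 g/mol = 1.11695 mol, giving 1.11695 Si and 2.23390 O.
Oxygen sums to 2.97879; scaling by 8/2.97879 = 2.68565 puts the formula on 8 O.
Al: 0.37270 × 2.68565 = 1.001 atoms per formula unit.

1.001 Al apfu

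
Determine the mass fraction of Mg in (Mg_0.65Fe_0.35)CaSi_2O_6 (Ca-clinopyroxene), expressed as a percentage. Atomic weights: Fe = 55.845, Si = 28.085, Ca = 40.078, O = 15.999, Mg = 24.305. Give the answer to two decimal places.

6.94 mass %

Formula mass = 0.65×24.305 + 0.35×55.845 + 1×40.078 + 2×28.085 + 6×15.999 = 227.586 g/mol, of which 15.798 g is Mg.
So Mg makes up 15.798/227.586 = 0.0694 of the mass, i.e. 6.94%.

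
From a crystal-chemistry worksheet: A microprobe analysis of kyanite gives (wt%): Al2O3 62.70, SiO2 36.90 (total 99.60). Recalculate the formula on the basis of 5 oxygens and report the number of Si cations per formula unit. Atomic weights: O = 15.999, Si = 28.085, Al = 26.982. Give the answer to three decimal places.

0.999 Si apfu

62.70 wt% Al2O3 ÷ 101.961 g/mol = 0.61494 mol, giving 1.22988 Al and 1.84482 O.
36.90 wt% SiO2 ÷ 60.083 g/mol = 0.61415 mol, giving 0.61415 Si and 1.22830 O.
Oxygen sums to 3.07312; scaling by 5/3.07312 = 1.62701 puts the formula on 5 O.
Si: 0.61415 × 1.62701 = 0.999 atoms per formula unit.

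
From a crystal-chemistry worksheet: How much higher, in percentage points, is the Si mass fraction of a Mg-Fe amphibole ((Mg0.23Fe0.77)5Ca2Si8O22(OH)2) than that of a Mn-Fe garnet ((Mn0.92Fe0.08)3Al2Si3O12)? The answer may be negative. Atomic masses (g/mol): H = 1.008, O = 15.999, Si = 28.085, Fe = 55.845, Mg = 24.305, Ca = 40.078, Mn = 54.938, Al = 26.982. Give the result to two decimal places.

7.05 percentage points

M((Mg0.23Fe0.77)5Ca2Si8O22(OH)2) = 933.782 g/mol, so wt% Si = 224.680/933.782 × 100 = 24.06%.
M((Mn0.92Fe0.08)3Al2Si3O12) = 495.239 g/mol, so wt% Si = 84.255/495.239 × 100 = 17.01%.
24.06 − 17.01 = 7.05 pp.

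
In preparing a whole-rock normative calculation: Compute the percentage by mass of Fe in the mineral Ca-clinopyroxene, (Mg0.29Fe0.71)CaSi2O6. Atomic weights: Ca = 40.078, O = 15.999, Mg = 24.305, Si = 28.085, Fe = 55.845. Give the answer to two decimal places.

16.59 mass %

Formula mass = 0.29×24.305 + 0.71×55.845 + 1×40.078 + 2×28.085 + 6×15.999 = 238.940 g/mol, of which 39.650 g is Fe.
So Fe makes up 39.650/238.940 = 0.1659 of the mass, i.e. 16.59%.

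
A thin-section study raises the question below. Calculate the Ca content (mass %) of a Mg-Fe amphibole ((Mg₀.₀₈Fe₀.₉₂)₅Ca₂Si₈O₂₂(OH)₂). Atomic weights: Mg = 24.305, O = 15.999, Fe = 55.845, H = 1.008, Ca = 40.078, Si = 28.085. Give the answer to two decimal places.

8.37 mass %

M((Mg₀.₀₈Fe₀.₉₂)₅Ca₂Si₈O₂₂(OH)₂) = 957.437 g/mol.
Ca contributes 2 × 40.078 = 80.156 g per mole.
80.156/957.437 = 0.0837 → 8.37%.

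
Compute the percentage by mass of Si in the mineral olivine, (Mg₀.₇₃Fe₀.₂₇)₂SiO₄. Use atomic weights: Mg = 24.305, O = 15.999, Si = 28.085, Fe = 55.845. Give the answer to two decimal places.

Formula mass = 1.46*24.305 + 0.54*55.845 + 1*28.085 + 4*15.999 = 157.723 g/mol, of which 28.085 g is Si.
So Si makes up 28.085/157.723 = 0.1781 of the mass, i.e. 17.81%.

17.81 wt%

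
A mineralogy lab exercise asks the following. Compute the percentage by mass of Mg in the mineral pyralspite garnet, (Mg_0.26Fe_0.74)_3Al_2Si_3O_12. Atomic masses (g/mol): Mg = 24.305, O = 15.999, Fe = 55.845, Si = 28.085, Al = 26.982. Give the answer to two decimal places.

Formula mass = 0.78*24.305 + 2.22*55.845 + 2*26.982 + 3*28.085 + 12*15.999 = 473.141 g/mol, of which 18.958 g is Mg.
So Mg makes up 18.958/473.141 = 0.0401 of the mass, i.e. 4.01%.

4.01 weight percent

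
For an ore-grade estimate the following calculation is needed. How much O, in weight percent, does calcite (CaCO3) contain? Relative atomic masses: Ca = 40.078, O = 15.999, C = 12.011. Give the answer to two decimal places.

47.96 weight percent

Molar mass of CaCO3: 1×40.078 + 1×12.011 + 3×15.999 = 100.086 g/mol.
Mass of O per formula unit: 3 × 15.999 = 47.997 g.
Weight fraction O = 47.997 / 100.086 = 0.4796.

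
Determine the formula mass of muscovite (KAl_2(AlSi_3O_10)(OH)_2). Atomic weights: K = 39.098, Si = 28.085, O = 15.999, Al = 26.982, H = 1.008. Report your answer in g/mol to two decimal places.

398.30 g/mol

The formula mass is the sum 1·39.098 + 3·26.982 + 3·28.085 + 12·15.999 + 2·1.008.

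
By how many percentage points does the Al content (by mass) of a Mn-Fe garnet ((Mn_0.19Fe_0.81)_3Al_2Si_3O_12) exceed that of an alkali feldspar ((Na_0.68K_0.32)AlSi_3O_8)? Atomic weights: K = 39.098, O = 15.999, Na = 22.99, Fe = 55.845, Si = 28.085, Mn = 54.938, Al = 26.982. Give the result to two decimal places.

0.76 percentage points

First mineral: 53.964 g Al in 497.225 g formula = 10.85 wt% Al.
Second mineral: 26.982 g Al in 267.374 g formula = 10.09 wt% Al.
10.85% − 10.09% gives a difference of 0.76 percentage points.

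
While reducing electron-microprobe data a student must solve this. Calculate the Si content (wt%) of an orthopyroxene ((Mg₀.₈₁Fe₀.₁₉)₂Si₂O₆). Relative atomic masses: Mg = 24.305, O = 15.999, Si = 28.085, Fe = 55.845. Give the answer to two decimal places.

Formula mass = 1.62·24.305 + 0.38·55.845 + 2·28.085 + 6·15.999 = 212.759 g/mol, of which 56.170 g is Si.
So Si makes up 56.170/212.759 = 0.2640 of the mass, i.e. 26.40%.

26.40 wt%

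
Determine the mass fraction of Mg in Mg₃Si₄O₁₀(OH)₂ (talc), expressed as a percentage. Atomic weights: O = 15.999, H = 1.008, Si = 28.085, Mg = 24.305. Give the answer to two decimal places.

Formula mass = 3*24.305 + 4*28.085 + 12*15.999 + 2*1.008 = 379.259 g/mol, of which 72.915 g is Mg.
So Mg makes up 72.915/379.259 = 0.1923 of the mass, i.e. 19.23%.

19.23 weight percent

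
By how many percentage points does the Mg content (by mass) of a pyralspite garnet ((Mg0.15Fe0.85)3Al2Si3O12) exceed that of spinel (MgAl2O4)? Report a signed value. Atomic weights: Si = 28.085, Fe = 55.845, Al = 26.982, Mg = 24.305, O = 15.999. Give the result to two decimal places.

-14.82 percentage points

M((Mg0.15Fe0.85)3Al2Si3O12) = 483.549 g/mol, so wt% Mg = 10.937/483.549 × 100 = 2.26%.
M(MgAl2O4) = 142.265 g/mol, so wt% Mg = 24.305/142.265 × 100 = 17.08%.
2.26 − 17.08 = -14.82 pp.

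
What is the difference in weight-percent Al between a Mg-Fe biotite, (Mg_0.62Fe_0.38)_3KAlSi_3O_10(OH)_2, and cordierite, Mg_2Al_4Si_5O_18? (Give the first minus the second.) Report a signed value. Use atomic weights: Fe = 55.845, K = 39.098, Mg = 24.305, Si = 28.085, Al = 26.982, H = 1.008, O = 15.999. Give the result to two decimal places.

Al in (Mg_0.62Fe_0.38)_3KAlSi_3O_10(OH)_2: molar mass 453.210 g/mol; 1×26.982 = 26.982 g → 5.95 wt%.
Al in Mg_2Al_4Si_5O_18: molar mass 584.945 g/mol; 4×26.982 = 107.928 g → 18.45 wt%.
Difference = 5.95 − 18.45 = -12.50 percentage points.

-12.50 percentage points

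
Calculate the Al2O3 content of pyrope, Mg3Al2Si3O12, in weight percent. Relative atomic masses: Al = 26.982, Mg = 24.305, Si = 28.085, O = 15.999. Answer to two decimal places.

Formula mass = 403.122 g/mol.
2 Al → 1.0000 mol Al2O3 per formula unit; M(Al2O3) = 101.961, so Al2O3 mass = 101.961 g.
101.961/403.122 × 100 = 25.29 wt%.

25.29 wt%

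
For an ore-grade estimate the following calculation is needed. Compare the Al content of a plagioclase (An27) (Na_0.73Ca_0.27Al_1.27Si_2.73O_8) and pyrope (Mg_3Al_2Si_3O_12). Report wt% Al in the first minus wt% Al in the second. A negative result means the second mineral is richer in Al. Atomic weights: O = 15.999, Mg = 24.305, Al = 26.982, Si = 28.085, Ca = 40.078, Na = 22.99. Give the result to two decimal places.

-0.53 percentage points

M(Na_0.73Ca_0.27Al_1.27Si_2.73O_8) = 266.535 g/mol, so wt% Al = 34.267/266.535 × 100 = 12.86%.
M(Mg_3Al_2Si_3O_12) = 403.122 g/mol, so wt% Al = 53.964/403.122 × 100 = 13.39%.
12.86 − 13.39 = -0.53 pp.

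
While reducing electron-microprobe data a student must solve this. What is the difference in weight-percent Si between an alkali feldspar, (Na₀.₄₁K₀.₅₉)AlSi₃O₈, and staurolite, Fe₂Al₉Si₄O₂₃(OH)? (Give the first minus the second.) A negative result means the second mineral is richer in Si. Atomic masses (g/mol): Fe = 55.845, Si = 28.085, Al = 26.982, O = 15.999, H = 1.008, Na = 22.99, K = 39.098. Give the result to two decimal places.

Si in (Na₀.₄₁K₀.₅₉)AlSi₃O₈: molar mass 271.723 g/mol; 3×28.085 = 84.255 g → 31.01 wt%.
Si in Fe₂Al₉Si₄O₂₃(OH): molar mass 851.852 g/mol; 4×28.085 = 112.340 g → 13.19 wt%.
Difference = 31.01 − 13.19 = 17.82 percentage points.

17.82 percentage points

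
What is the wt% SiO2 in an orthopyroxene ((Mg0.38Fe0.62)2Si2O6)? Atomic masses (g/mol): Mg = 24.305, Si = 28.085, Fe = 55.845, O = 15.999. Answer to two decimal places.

Formula mass = 239.884 g/mol.
2 Si → 2.0000 mol SiO2 per formula unit; M(SiO2) = 60.083, so SiO2 mass = 120.166 g.
120.166/239.884 × 100 = 50.09 wt%.

50.09 wt%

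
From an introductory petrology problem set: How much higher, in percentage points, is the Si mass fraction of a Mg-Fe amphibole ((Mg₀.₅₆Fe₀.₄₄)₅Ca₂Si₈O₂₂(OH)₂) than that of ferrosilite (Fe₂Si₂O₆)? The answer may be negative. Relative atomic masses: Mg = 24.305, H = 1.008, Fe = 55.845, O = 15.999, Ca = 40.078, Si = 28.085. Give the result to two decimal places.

4.19 percentage points

M((Mg₀.₅₆Fe₀.₄₄)₅Ca₂Si₈O₂₂(OH)₂) = 881.741 g/mol, so wt% Si = 224.680/881.741 × 100 = 25.48%.
M(Fe₂Si₂O₆) = 263.854 g/mol, so wt% Si = 56.170/263.854 × 100 = 21.29%.
25.48 − 21.29 = 4.19 pp.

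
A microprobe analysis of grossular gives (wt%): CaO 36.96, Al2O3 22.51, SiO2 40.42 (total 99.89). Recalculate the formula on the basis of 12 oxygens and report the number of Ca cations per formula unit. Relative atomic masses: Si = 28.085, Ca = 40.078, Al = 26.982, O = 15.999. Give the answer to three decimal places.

2.966 Ca apfu

CaO (M=56.077): mol = 0.65909; Ca = 0.65909, O = 0.65909.
Al2O3 (M=101.961): mol = 0.22077; Al = 0.44154, O = 0.66231.
SiO2 (M=60.083): mol = 0.67274; Si = 0.67274, O = 1.34548.
ΣO = 2.66688; factor = 12/ΣO = 4.49964.
Ca apfu = 0.65909 × 4.49964 = 2.966.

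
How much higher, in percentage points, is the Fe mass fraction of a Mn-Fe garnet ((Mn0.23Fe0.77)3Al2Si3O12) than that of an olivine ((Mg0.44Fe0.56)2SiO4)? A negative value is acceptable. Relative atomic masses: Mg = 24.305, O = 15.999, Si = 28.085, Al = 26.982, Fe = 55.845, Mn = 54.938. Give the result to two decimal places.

-9.58 percentage points

M((Mn0.23Fe0.77)3Al2Si3O12) = 497.116 g/mol, so wt% Fe = 129.002/497.116 × 100 = 25.95%.
M((Mg0.44Fe0.56)2SiO4) = 176.016 g/mol, so wt% Fe = 62.546/176.016 × 100 = 35.53%.
25.95 − 35.53 = -9.58 pp.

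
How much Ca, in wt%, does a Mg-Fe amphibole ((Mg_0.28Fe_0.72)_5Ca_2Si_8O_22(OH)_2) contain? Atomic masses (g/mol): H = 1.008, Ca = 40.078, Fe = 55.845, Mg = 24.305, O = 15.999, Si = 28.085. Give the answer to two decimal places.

8.66 wt%

Formula mass = 1.40*24.305 + 3.60*55.845 + 2*40.078 + 8*28.085 + 24*15.999 + 2*1.008 = 925.897 g/mol, of which 80.156 g is Ca.
So Ca makes up 80.156/925.897 = 0.0866 of the mass, i.e. 8.66%.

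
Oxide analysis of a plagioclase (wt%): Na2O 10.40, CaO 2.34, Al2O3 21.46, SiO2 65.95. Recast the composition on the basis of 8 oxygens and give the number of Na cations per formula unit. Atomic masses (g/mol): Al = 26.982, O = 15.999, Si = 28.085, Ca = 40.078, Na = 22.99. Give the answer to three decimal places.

0.884 Na apfu

10.40 wt% Na2O ÷ 61.979 g/mol = 0.16780 mol, giving 0.33560 Na and 0.16780 O.
2.34 wt% CaO ÷ 56.077 g/mol = 0.04173 mol, giving 0.04173 Ca and 0.04173 O.
21.46 wt% Al2O3 ÷ 101.961 g/mol = 0.21047 mol, giving 0.42094 Al and 0.63141 O.
65.95 wt% SiO2 ÷ 60.083 g/mol = 1.09765 mol, giving 1.09765 Si and 2.19530 O.
Oxygen sums to 3.03624; scaling by 8/3.03624 = 2.63484 puts the formula on 8 O.
Na: 0.33560 × 2.63484 = 0.884 atoms per formula unit.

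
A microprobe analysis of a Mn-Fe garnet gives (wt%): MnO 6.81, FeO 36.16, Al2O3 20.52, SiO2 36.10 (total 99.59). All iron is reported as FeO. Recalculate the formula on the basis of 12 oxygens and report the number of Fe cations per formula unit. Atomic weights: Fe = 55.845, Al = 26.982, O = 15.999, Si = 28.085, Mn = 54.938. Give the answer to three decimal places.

MnO: 6.81/70.937 = 0.09600 mol → 0.09600 mol Mn, 0.09600 mol O.
FeO: 36.16/71.844 = 0.50331 mol → 0.50331 mol Fe, 0.50331 mol O.
Al2O3: 20.52/101.961 = 0.20125 mol → 0.40250 mol Al, 0.60375 mol O.
SiO2: 36.10/60.083 = 0.60084 mol → 0.60084 mol Si, 1.20168 mol O.
Total oxygen = 2.40474 mol. Normalization factor = 12/2.40474 = 4.99014.
Fe per 12 O = 0.50331 × 4.99014 = 2.512.

2.512 Fe apfu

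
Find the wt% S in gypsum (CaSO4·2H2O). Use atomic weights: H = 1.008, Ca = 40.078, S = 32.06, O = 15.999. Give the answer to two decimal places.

18.62 weight percent

Formula mass = 1*40.078 + 1*32.06 + 6*15.999 + 4*1.008 = 172.164 g/mol, of which 32.060 g is S.
So S makes up 32.060/172.164 = 0.1862 of the mass, i.e. 18.62%.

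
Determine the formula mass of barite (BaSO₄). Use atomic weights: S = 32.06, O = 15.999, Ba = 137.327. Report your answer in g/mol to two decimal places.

Ba: 1 × 137.327 = 137.3270
S: 1 × 32.06 = 32.0600
O: 4 × 15.999 = 63.9960
Summing the contributions gives the formula mass.

233.38 g/mol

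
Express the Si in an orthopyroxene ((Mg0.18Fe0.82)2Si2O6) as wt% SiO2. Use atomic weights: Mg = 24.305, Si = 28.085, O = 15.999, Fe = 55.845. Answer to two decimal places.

47.59 wt%

Formula mass = 252.500 g/mol.
2 Si → 2.0000 mol SiO2 per formula unit; M(SiO2) = 60.083, so SiO2 mass = 120.166 g.
120.166/252.500 × 100 = 47.59 wt%.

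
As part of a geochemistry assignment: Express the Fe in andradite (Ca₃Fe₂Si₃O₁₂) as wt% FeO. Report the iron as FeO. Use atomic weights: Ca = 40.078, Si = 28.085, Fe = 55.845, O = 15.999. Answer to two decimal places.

28.28 wt%

Molar mass of Ca₃Fe₂Si₃O₁₂ = 3*40.078 + 2*55.845 + 3*28.085 + 12*15.999 = 508.167 g/mol.
Each formula unit contains 2 Fe, equivalent to 2/1 = 2.0000 mol FeO.
M(FeO) = 1×55.845 + 1×15.999 = 71.844 g/mol.
Mass of FeO per formula unit = 2.0000 × 71.844 = 143.688 g.
FeO wt% = 143.688 / 508.167 × 100 = 28.28%.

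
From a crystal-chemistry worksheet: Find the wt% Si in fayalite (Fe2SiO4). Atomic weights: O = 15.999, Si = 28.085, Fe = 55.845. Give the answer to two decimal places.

13.78 wt%

Molar mass of Fe2SiO4: 2·55.845 + 1·28.085 + 4·15.999 = 203.771 g/mol.
Mass of Si per formula unit: 1 × 28.085 = 28.085 g.
Weight fraction Si = 28.085 / 203.771 = 0.1378.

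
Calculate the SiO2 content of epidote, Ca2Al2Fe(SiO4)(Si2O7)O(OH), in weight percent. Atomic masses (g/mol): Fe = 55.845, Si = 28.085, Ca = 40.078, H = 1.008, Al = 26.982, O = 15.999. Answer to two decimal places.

Molar mass of Ca2Al2Fe(SiO4)(Si2O7)O(OH) = 2×40.078 + 2×26.982 + 1×55.845 + 3×28.085 + 13×15.999 + 1×1.008 = 483.215 g/mol.
Each formula unit contains 3 Si, equivalent to 3/1 = 3.0000 mol SiO2.
M(SiO2) = 1×28.085 + 2×15.999 = 60.083 g/mol.
Mass of SiO2 per formula unit = 3.0000 × 60.083 = 180.249 g.
SiO2 wt% = 180.249 / 483.215 × 100 = 37.30%.

37.30 wt%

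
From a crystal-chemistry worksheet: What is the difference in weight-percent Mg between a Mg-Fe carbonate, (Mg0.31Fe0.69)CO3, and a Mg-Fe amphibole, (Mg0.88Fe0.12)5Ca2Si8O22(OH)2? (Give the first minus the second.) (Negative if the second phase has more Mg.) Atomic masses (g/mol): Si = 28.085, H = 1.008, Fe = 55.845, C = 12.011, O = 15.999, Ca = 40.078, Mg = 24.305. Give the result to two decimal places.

-5.76 percentage points

First mineral: 7.535 g Mg in 106.076 g formula = 7.10 wt% Mg.
Second mineral: 106.942 g Mg in 831.277 g formula = 12.86 wt% Mg.
7.10% − 12.86% gives a difference of -5.76 percentage points.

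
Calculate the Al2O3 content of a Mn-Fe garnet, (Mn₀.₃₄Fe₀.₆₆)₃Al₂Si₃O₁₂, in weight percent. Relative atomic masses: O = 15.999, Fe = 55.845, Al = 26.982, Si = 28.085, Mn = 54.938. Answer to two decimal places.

Formula mass = 496.817 g/mol.
2 Al → 1.0000 mol Al2O3 per formula unit; M(Al2O3) = 101.961, so Al2O3 mass = 101.961 g.
101.961/496.817 × 100 = 20.52 wt%.

20.52 wt%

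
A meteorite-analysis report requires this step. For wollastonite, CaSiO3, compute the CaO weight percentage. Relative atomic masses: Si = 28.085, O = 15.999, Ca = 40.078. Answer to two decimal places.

Molar mass of CaSiO3 = 1×40.078 + 1×28.085 + 3×15.999 = 116.160 g/mol.
Each formula unit contains 1 Ca, equivalent to 1/1 = 1.0000 mol CaO.
M(CaO) = 1×40.078 + 1×15.999 = 56.077 g/mol.
Mass of CaO per formula unit = 1.0000 × 56.077 = 56.077 g.
CaO wt% = 56.077 / 116.160 × 100 = 48.28%.

48.28 wt%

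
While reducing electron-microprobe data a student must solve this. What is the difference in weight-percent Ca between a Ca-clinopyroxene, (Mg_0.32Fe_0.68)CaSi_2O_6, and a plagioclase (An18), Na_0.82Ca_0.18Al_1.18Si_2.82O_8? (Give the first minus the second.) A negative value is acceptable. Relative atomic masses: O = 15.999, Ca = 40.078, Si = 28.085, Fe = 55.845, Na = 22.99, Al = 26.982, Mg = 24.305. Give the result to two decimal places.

Ca in (Mg_0.32Fe_0.68)CaSi_2O_6: molar mass 237.994 g/mol; 1×40.078 = 40.078 g → 16.84 wt%.
Ca in Na_0.82Ca_0.18Al_1.18Si_2.82O_8: molar mass 265.096 g/mol; 0.18×40.078 = 7.214 g → 2.72 wt%.
Difference = 16.84 − 2.72 = 14.12 percentage points.

14.12 percentage points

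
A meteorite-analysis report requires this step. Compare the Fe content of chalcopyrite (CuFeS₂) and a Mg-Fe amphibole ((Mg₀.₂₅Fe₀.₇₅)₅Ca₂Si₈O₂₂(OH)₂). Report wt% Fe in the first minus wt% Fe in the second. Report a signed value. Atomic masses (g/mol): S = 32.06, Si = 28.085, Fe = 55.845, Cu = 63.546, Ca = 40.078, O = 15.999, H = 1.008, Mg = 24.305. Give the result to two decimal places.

7.93 percentage points

Fe in CuFeS₂: molar mass 183.511 g/mol; 1×55.845 = 55.845 g → 30.43 wt%.
Fe in (Mg₀.₂₅Fe₀.₇₅)₅Ca₂Si₈O₂₂(OH)₂: molar mass 930.628 g/mol; 3.75×55.845 = 209.419 g → 22.50 wt%.
Difference = 30.43 − 22.50 = 7.93 percentage points.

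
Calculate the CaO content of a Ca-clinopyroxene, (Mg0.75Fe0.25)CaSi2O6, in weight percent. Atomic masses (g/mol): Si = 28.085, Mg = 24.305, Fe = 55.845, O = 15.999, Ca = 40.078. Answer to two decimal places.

24.99 wt%

Formula mass = 224.432 g/mol.
1 Ca → 1.0000 mol CaO per formula unit; M(CaO) = 56.077, so CaO mass = 56.077 g.
56.077/224.432 × 100 = 24.99 wt%.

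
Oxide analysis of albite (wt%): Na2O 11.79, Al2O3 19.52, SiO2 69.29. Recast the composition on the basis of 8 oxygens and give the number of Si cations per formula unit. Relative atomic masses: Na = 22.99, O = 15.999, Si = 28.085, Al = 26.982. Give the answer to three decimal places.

3.004 Si apfu

Na2O (M=61.979): mol = 0.19023; Na = 0.38046, O = 0.19023.
Al2O3 (M=101.961): mol = 0.19145; Al = 0.38290, O = 0.57435.
SiO2 (M=60.083): mol = 1.15324; Si = 1.15324, O = 2.30648.
ΣO = 3.07106; factor = 8/ΣO = 2.60496.
Si apfu = 1.15324 × 2.60496 = 3.004.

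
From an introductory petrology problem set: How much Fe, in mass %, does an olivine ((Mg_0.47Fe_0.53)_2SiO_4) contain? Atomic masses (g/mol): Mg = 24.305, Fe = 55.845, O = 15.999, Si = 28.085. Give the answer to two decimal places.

34.00 mass %

Molar mass of (Mg_0.47Fe_0.53)_2SiO_4: 0.94·24.305 + 1.06·55.845 + 1·28.085 + 4·15.999 = 174.123 g/mol.
Mass of Fe per formula unit: 1.06 × 55.845 = 59.196 g.
Weight fraction Fe = 59.196 / 174.123 = 0.3400.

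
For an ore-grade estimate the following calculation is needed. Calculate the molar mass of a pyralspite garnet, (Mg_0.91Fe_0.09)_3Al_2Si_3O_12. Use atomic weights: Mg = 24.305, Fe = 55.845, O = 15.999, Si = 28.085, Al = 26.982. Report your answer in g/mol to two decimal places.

411.64 g/mol

The formula mass is the sum 2.73(24.305) + 0.27(55.845) + 2(26.982) + 3(28.085) + 12(15.999).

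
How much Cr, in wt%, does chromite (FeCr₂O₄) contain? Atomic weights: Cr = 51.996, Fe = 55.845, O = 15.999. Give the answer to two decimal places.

46.46 wt%

Molar mass of FeCr₂O₄: 1×55.845 + 2×51.996 + 4×15.999 = 223.833 g/mol.
Mass of Cr per formula unit: 2 × 51.996 = 103.992 g.
Weight fraction Cr = 103.992 / 223.833 = 0.4646.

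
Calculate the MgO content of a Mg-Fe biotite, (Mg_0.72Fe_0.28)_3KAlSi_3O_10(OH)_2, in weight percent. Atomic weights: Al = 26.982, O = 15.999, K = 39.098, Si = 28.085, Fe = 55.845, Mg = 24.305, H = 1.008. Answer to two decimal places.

Molar mass of (Mg_0.72Fe_0.28)_3KAlSi_3O_10(OH)_2 = 2.16×24.305 + 0.84×55.845 + 1×39.098 + 1×26.982 + 3×28.085 + 12×15.999 + 2×1.008 = 443.748 g/mol.
Each formula unit contains 2.16 Mg, equivalent to 2.16/1 = 2.1600 mol MgO.
M(MgO) = 1×24.305 + 1×15.999 = 40.304 g/mol.
Mass of MgO per formula unit = 2.1600 × 40.304 = 87.057 g.
MgO wt% = 87.057 / 443.748 × 100 = 19.62%.

19.62 wt%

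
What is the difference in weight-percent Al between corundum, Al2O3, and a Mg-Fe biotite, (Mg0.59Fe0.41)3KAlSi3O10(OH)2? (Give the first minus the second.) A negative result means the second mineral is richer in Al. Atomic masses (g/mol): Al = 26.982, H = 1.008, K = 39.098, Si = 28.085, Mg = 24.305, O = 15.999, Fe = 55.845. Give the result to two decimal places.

Al in Al2O3: molar mass 101.961 g/mol; 2×26.982 = 53.964 g → 52.93 wt%.
Al in (Mg0.59Fe0.41)3KAlSi3O10(OH)2: molar mass 456.048 g/mol; 1×26.982 = 26.982 g → 5.92 wt%.
Difference = 52.93 − 5.92 = 47.01 percentage points.

47.01 percentage points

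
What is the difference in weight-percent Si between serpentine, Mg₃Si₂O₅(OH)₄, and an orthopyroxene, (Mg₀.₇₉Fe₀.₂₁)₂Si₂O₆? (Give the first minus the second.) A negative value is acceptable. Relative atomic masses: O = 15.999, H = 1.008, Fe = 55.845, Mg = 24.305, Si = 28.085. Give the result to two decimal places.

-5.98 percentage points

Si in Mg₃Si₂O₅(OH)₄: molar mass 277.108 g/mol; 2×28.085 = 56.170 g → 20.27 wt%.
Si in (Mg₀.₇₉Fe₀.₂₁)₂Si₂O₆: molar mass 214.021 g/mol; 2×28.085 = 56.170 g → 26.25 wt%.
Difference = 20.27 − 26.25 = -5.98 percentage points.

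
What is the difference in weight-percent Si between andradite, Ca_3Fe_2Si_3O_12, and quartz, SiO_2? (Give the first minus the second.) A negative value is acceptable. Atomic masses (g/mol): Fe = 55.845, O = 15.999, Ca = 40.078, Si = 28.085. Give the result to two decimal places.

-30.16 percentage points

M(Ca_3Fe_2Si_3O_12) = 508.167 g/mol, so wt% Si = 84.255/508.167 × 100 = 16.58%.
M(SiO_2) = 60.083 g/mol, so wt% Si = 28.085/60.083 × 100 = 46.74%.
16.58 − 46.74 = -30.16 pp.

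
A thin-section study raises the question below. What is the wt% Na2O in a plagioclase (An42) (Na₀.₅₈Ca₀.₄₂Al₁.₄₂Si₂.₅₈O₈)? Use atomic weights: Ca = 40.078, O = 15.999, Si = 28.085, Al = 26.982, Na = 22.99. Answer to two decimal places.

6.68 wt%

Molar mass of Na₀.₅₈Ca₀.₄₂Al₁.₄₂Si₂.₅₈O₈ = 0.58×22.99 + 0.42×40.078 + 1.42×26.982 + 2.58×28.085 + 8×15.999 = 268.933 g/mol.
Each formula unit contains 0.58 Na, equivalent to 0.58/2 = 0.2900 mol Na2O.
M(Na2O) = 2×22.99 + 1×15.999 = 61.979 g/mol.
Mass of Na2O per formula unit = 0.2900 × 61.979 = 17.974 g.
Na2O wt% = 17.974 / 268.933 × 100 = 6.68%.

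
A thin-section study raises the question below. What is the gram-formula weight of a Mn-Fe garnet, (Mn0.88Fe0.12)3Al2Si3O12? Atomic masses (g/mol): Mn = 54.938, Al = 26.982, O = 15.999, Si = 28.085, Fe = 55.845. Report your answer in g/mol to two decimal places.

495.35 g/mol

The formula mass is the sum 2.64*54.938 + 0.36*55.845 + 2*26.982 + 3*28.085 + 12*15.999.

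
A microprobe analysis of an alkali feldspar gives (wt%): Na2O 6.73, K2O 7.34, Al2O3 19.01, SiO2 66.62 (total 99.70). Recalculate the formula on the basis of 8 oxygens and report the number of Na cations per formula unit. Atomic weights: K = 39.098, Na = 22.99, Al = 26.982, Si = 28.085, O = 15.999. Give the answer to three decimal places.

Na2O (M=61.979): mol = 0.10859; Na = 0.21718, O = 0.10859.
K2O (M=94.195): mol = 0.07792; K = 0.15584, O = 0.07792.
Al2O3 (M=101.961): mol = 0.18644; Al = 0.37288, O = 0.55932.
SiO2 (M=60.083): mol = 1.10880; Si = 1.10880, O = 2.21760.
ΣO = 2.96343; factor = 8/ΣO = 2.69957.
Na apfu = 0.21718 × 2.69957 = 0.586.

0.586 Na apfu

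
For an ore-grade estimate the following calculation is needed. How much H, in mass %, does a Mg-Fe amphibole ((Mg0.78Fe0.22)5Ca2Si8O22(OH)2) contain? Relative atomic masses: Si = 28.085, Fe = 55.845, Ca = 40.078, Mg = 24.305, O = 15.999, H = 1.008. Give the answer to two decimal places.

Formula mass = 3.90*24.305 + 1.10*55.845 + 2*40.078 + 8*28.085 + 24*15.999 + 2*1.008 = 847.047 g/mol, of which 2.016 g is H.
So H makes up 2.016/847.047 = 0.0024 of the mass, i.e. 0.24%.

0.24 mass %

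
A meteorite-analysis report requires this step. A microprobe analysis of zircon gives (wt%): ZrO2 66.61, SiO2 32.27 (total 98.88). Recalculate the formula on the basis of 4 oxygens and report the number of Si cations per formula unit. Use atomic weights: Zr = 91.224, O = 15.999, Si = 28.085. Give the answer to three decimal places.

0.997 Si apfu

66.61 wt% ZrO2 ÷ 123.222 g/mol = 0.54057 mol, giving 0.54057 Zr and 1.08114 O.
32.27 wt% SiO2 ÷ 60.083 g/mol = 0.53709 mol, giving 0.53709 Si and 1.07418 O.
Oxygen sums to 2.15532; scaling by 4/2.15532 = 1.85587 puts the formula on 4 O.
Si: 0.53709 × 1.85587 = 0.997 atoms per formula unit.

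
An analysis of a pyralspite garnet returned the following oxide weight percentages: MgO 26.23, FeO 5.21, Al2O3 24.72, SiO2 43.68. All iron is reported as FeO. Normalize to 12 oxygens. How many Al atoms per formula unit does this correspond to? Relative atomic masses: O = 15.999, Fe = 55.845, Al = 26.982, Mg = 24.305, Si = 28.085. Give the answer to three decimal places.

2.003 Al apfu

26.23 wt% MgO ÷ 40.304 g/mol = 0.65080 mol, giving 0.65080 Mg and 0.65080 O.
5.21 wt% FeO ÷ 71.844 g/mol = 0.07252 mol, giving 0.07252 Fe and 0.07252 O.
24.72 wt% Al2O3 ÷ 101.961 g/mol = 0.24245 mol, giving 0.48490 Al and 0.72735 O.
43.68 wt% SiO2 ÷ 60.083 g/mol = 0.72699 mol, giving 0.72699 Si and 1.45398 O.
Oxygen sums to 2.90465; scaling by 12/2.90465 = 4.13131 puts the formula on 12 O.
Al: 0.48490 × 4.13131 = 2.003 atoms per formula unit.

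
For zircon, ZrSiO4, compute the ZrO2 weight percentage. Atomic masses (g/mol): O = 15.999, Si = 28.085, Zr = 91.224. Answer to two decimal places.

67.22 wt%

M(ZrSiO4) = 183.305 g/mol; M(ZrO2) = 123.222 g/mol.
Moles ZrO2 per formula unit = 1 Zr ÷ 1 = 1.0000.
ZrO2 fraction = (1.0000 × 123.222) / 183.305 = 123.222/183.305 = 0.6722.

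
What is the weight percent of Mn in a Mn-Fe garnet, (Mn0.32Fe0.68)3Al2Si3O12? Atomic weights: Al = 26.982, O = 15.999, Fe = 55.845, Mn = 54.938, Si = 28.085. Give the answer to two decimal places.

M((Mn0.32Fe0.68)3Al2Si3O12) = 496.871 g/mol.
Mn contributes 0.96 × 54.938 = 52.740 g per mole.
52.740/496.871 = 0.1061 → 10.61%.

10.61 wt%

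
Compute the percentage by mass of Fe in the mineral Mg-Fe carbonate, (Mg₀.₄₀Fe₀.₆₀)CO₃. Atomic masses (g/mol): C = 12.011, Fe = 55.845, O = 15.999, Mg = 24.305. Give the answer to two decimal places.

32.46 weight percent

Molar mass of (Mg₀.₄₀Fe₀.₆₀)CO₃: 0.40×24.305 + 0.60×55.845 + 1×12.011 + 3×15.999 = 103.237 g/mol.
Mass of Fe per formula unit: 0.60 × 55.845 = 33.507 g.
Weight fraction Fe = 33.507 / 103.237 = 0.3246.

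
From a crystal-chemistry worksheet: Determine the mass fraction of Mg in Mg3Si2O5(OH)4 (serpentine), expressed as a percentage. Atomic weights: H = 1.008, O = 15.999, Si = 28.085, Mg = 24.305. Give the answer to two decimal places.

26.31 mass %

Molar mass of Mg3Si2O5(OH)4: 3*24.305 + 2*28.085 + 9*15.999 + 4*1.008 = 277.108 g/mol.
Mass of Mg per formula unit: 3 × 24.305 = 72.915 g.
Weight fraction Mg = 72.915 / 277.108 = 0.2631.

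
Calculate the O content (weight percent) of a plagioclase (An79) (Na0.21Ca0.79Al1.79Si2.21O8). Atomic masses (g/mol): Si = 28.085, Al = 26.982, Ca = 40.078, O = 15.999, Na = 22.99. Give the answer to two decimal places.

Molar mass of Na0.21Ca0.79Al1.79Si2.21O8: 0.21×22.99 + 0.79×40.078 + 1.79×26.982 + 2.21×28.085 + 8×15.999 = 274.847 g/mol.
Mass of O per formula unit: 8 × 15.999 = 127.992 g.
Weight fraction O = 127.992 / 274.847 = 0.4657.

46.57 weight percent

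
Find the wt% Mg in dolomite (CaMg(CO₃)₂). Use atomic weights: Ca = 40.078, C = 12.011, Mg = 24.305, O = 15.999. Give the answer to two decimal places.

M(CaMg(CO₃)₂) = 184.399 g/mol.
Mg contributes 1 × 24.305 = 24.305 g per mole.
24.305/184.399 = 0.1318 → 13.18%.

13.18 weight percent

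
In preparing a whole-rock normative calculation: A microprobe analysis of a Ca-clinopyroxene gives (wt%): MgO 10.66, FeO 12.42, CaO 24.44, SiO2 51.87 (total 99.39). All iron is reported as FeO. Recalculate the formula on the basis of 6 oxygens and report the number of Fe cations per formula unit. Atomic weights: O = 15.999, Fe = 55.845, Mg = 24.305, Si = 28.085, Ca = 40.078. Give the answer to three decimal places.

0.399 Fe apfu

10.66 wt% MgO ÷ 40.304 g/mol = 0.26449 mol, giving 0.26449 Mg and 0.26449 O.
12.42 wt% FeO ÷ 71.844 g/mol = 0.17287 mol, giving 0.17287 Fe and 0.17287 O.
24.44 wt% CaO ÷ 56.077 g/mol = 0.43583 mol, giving 0.43583 Ca and 0.43583 O.
51.87 wt% SiO2 ÷ 60.083 g/mol = 0.86331 mol, giving 0.86331 Si and 1.72662 O.
Oxygen sums to 2.59981; scaling by 6/2.59981 = 2.30786 puts the formula on 6 O.
Fe: 0.17287 × 2.30786 = 0.399 atoms per formula unit.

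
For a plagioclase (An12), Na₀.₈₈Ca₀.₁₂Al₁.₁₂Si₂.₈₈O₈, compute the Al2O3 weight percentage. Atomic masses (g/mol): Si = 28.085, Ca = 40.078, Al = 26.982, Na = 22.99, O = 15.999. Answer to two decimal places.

21.62 wt%

Molar mass of Na₀.₈₈Ca₀.₁₂Al₁.₁₂Si₂.₈₈O₈ = 0.88·22.99 + 0.12·40.078 + 1.12·26.982 + 2.88·28.085 + 8·15.999 = 264.137 g/mol.
Each formula unit contains 1.12 Al, equivalent to 1.12/2 = 0.5600 mol Al2O3.
M(Al2O3) = 2×26.982 + 3×15.999 = 101.961 g/mol.
Mass of Al2O3 per formula unit = 0.5600 × 101.961 = 57.098 g.
Al2O3 wt% = 57.098 / 264.137 × 100 = 21.62%.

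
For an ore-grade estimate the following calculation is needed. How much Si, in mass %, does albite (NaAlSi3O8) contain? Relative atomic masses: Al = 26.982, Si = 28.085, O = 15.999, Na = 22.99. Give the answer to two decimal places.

Formula mass = 1·22.99 + 1·26.982 + 3·28.085 + 8·15.999 = 262.219 g/mol, of which 84.255 g is Si.
So Si makes up 84.255/262.219 = 0.3213 of the mass, i.e. 32.13%.

32.13 mass %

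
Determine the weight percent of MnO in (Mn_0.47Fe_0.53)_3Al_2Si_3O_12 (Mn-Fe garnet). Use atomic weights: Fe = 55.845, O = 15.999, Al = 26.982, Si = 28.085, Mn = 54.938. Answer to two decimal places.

20.15 wt%

M((Mn_0.47Fe_0.53)_3Al_2Si_3O_12) = 496.463 g/mol; M(MnO) = 70.937 g/mol.
Moles MnO per formula unit = 1.41 Mn ÷ 1 = 1.4100.
MnO fraction = (1.4100 × 70.937) / 496.463 = 100.021/496.463 = 0.2015.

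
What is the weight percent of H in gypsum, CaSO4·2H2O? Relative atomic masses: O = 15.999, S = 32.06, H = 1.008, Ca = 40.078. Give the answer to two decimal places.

2.34 weight percent

Molar mass of CaSO4·2H2O: 1*40.078 + 1*32.06 + 6*15.999 + 4*1.008 = 172.164 g/mol.
Mass of H per formula unit: 4 × 1.008 = 4.032 g.
Weight fraction H = 4.032 / 172.164 = 0.0234.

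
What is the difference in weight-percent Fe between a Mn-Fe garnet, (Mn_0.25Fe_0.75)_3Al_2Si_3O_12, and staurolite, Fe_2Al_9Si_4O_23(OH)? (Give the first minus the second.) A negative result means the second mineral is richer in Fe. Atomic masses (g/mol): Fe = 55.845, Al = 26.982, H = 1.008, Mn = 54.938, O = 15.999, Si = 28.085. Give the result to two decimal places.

First mineral: 125.651 g Fe in 497.062 g formula = 25.28 wt% Fe.
Second mineral: 111.690 g Fe in 851.852 g formula = 13.11 wt% Fe.
25.28% − 13.11% gives a difference of 12.17 percentage points.

12.17 percentage points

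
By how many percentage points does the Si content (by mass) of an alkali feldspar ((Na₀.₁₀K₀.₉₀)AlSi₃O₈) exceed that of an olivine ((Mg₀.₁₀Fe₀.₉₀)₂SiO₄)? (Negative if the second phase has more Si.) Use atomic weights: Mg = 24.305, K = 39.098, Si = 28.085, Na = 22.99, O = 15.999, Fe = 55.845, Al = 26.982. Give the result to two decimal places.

Si in (Na₀.₁₀K₀.₉₀)AlSi₃O₈: molar mass 276.716 g/mol; 3×28.085 = 84.255 g → 30.45 wt%.
Si in (Mg₀.₁₀Fe₀.₉₀)₂SiO₄: molar mass 197.463 g/mol; 1×28.085 = 28.085 g → 14.22 wt%.
Difference = 30.45 − 14.22 = 16.23 percentage points.

16.23 percentage points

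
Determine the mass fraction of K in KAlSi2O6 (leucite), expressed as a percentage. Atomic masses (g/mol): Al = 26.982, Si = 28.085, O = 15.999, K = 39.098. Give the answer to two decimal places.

Formula mass = 1×39.098 + 1×26.982 + 2×28.085 + 6×15.999 = 218.244 g/mol, of which 39.098 g is K.
So K makes up 39.098/218.244 = 0.1791 of the mass, i.e. 17.91%.

17.91 wt%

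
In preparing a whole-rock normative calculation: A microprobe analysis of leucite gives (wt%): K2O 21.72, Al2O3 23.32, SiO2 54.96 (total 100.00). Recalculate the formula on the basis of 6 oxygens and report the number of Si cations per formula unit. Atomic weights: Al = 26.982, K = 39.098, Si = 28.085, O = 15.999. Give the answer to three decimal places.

1.999 Si apfu

K2O (M=94.195): mol = 0.23059; K = 0.46118, O = 0.23059.
Al2O3 (M=101.961): mol = 0.22871; Al = 0.45742, O = 0.68613.
SiO2 (M=60.083): mol = 0.91473; Si = 0.91473, O = 1.82946.
ΣO = 2.74618; factor = 6/ΣO = 2.18485.
Si apfu = 0.91473 × 2.18485 = 1.999.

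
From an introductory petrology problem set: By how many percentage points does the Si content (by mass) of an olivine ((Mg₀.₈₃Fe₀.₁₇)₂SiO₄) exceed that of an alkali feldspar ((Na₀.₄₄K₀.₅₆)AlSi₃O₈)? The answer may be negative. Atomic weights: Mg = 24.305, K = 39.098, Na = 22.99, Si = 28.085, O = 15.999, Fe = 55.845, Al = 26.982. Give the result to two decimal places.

M((Mg₀.₈₃Fe₀.₁₇)₂SiO₄) = 151.415 g/mol, so wt% Si = 28.085/151.415 × 100 = 18.55%.
M((Na₀.₄₄K₀.₅₆)AlSi₃O₈) = 271.239 g/mol, so wt% Si = 84.255/271.239 × 100 = 31.06%.
18.55 − 31.06 = -12.51 pp.

-12.51 percentage points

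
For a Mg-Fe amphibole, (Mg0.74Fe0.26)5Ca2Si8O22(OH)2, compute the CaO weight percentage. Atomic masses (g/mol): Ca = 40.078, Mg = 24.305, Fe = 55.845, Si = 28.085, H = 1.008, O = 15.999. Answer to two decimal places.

M((Mg0.74Fe0.26)5Ca2Si8O22(OH)2) = 853.355 g/mol; M(CaO) = 56.077 g/mol.
Moles CaO per formula unit = 2 Ca ÷ 1 = 2.0000.
CaO fraction = (2.0000 × 56.077) / 853.355 = 112.154/853.355 = 0.1314.

13.14 wt%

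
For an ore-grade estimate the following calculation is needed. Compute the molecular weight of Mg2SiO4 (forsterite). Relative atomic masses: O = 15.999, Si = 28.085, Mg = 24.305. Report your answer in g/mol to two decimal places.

Mg: 2 × 24.305 = 48.6100
Si: 1 × 28.085 = 28.0850
O: 4 × 15.999 = 63.9960
Summing the contributions gives the formula mass.

140.69 g/mol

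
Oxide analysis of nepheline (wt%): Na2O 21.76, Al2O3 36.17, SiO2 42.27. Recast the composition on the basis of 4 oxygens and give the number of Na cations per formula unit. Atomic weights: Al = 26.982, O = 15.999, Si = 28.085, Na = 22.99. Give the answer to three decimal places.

Na2O (M=61.979): mol = 0.35109; Na = 0.70218, O = 0.35109.
Al2O3 (M=101.961): mol = 0.35474; Al = 0.70948, O = 1.06422.
SiO2 (M=60.083): mol = 0.70353; Si = 0.70353, O = 1.40706.
ΣO = 2.82237; factor = 4/ΣO = 1.41725.
Na apfu = 0.70218 × 1.41725 = 0.995.

0.995 Na apfu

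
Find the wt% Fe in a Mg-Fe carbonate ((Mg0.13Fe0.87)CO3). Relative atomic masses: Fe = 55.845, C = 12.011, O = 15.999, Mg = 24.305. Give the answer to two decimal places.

M((Mg0.13Fe0.87)CO3) = 111.753 g/mol.
Fe contributes 0.87 × 55.845 = 48.585 g per mole.
48.585/111.753 = 0.4348 → 43.48%.

43.48 wt%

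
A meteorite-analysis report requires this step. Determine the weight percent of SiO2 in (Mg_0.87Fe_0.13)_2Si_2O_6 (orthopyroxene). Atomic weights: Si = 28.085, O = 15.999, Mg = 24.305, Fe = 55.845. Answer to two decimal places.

Formula mass = 208.974 g/mol.
2 Si → 2.0000 mol SiO2 per formula unit; M(SiO2) = 60.083, so SiO2 mass = 120.166 g.
120.166/208.974 × 100 = 57.50 wt%.

57.50 wt%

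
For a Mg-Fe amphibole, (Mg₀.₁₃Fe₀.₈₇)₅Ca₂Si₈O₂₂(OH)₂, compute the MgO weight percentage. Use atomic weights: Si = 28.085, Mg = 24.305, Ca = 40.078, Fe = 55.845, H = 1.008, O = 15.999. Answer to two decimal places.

2.76 wt%

M((Mg₀.₁₃Fe₀.₈₇)₅Ca₂Si₈O₂₂(OH)₂) = 949.552 g/mol; M(MgO) = 40.304 g/mol.
Moles MgO per formula unit = 0.65 Mg ÷ 1 = 0.6500.
MgO fraction = (0.6500 × 40.304) / 949.552 = 26.198/949.552 = 0.0276.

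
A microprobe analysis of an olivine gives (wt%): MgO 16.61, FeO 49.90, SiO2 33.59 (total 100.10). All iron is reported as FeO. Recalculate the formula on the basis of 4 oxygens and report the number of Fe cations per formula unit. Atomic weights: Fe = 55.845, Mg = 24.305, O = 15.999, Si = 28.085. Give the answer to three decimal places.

1.249 Fe apfu

MgO: 16.61/40.304 = 0.41212 mol → 0.41212 mol Mg, 0.41212 mol O.
FeO: 49.90/71.844 = 0.69456 mol → 0.69456 mol Fe, 0.69456 mol O.
SiO2: 33.59/60.083 = 0.55906 mol → 0.55906 mol Si, 1.11812 mol O.
Total oxygen = 2.22480 mol. Normalization factor = 4/2.22480 = 1.79791.
Fe per 4 O = 0.69456 × 1.79791 = 1.249.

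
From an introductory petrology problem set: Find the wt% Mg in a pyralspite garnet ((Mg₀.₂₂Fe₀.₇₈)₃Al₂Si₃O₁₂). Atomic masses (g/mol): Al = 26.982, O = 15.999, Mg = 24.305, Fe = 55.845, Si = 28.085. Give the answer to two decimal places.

3.36 wt%

Molar mass of (Mg₀.₂₂Fe₀.₇₈)₃Al₂Si₃O₁₂: 0.66·24.305 + 2.34·55.845 + 2·26.982 + 3·28.085 + 12·15.999 = 476.926 g/mol.
Mass of Mg per formula unit: 0.66 × 24.305 = 16.041 g.
Weight fraction Mg = 16.041 / 476.926 = 0.0336.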